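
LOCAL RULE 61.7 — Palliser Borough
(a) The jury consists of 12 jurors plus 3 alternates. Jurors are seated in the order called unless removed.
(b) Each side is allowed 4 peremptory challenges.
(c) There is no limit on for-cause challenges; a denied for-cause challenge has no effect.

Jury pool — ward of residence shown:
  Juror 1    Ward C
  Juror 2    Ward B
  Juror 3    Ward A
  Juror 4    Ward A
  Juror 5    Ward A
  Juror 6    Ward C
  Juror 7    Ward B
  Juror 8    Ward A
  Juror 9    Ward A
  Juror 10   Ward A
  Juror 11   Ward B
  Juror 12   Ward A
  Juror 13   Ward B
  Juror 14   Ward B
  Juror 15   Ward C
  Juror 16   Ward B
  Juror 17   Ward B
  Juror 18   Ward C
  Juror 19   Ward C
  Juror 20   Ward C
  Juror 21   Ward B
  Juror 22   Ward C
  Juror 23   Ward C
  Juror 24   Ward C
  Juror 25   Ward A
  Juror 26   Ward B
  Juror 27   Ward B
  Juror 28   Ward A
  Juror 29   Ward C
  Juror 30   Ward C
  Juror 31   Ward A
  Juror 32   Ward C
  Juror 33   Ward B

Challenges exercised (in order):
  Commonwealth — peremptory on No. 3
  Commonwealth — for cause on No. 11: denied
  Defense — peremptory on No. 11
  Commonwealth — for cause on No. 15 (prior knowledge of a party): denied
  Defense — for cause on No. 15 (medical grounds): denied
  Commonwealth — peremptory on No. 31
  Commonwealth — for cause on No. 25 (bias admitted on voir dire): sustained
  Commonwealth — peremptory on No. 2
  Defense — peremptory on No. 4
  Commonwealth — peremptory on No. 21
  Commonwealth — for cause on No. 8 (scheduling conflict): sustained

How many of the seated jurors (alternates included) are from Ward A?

4

Removed: #2, #3, #4, #8, #11, #21, #25, #31.
Seated (15 incl. alternates): #1, #5, #6, #7, #9, #10, #12, #13, #14, #15, #16, #17, #18, #19, #20.
Of those, in Ward A: #5, #9, #10, #12 → 4.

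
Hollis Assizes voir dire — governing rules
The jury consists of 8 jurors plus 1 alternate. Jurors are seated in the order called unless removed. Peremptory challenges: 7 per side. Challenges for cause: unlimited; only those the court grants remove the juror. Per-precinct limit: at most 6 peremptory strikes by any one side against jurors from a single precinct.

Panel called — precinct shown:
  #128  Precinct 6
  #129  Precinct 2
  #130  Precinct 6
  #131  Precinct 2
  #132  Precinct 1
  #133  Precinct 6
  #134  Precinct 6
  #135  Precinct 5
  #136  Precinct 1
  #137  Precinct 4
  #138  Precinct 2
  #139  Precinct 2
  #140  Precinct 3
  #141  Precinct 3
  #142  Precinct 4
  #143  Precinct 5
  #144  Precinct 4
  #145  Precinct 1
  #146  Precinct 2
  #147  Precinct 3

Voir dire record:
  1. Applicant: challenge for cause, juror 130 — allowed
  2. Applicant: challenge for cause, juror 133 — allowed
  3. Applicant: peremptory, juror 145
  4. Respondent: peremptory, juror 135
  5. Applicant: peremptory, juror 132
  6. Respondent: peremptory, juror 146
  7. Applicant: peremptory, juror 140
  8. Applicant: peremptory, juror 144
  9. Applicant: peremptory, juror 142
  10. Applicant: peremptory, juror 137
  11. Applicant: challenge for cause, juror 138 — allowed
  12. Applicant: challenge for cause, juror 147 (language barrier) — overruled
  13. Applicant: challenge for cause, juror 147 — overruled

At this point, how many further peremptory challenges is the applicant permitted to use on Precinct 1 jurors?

1

Applicant peremptories so far: #145, #132, #140, #144, #142, #137 — 6 of 7 used, 1 left overall.
Against Precinct 1: #145, #132 — 2 used; per-precinct cap 6 leaves 4.
Binding limit: min(1, 4) = 1.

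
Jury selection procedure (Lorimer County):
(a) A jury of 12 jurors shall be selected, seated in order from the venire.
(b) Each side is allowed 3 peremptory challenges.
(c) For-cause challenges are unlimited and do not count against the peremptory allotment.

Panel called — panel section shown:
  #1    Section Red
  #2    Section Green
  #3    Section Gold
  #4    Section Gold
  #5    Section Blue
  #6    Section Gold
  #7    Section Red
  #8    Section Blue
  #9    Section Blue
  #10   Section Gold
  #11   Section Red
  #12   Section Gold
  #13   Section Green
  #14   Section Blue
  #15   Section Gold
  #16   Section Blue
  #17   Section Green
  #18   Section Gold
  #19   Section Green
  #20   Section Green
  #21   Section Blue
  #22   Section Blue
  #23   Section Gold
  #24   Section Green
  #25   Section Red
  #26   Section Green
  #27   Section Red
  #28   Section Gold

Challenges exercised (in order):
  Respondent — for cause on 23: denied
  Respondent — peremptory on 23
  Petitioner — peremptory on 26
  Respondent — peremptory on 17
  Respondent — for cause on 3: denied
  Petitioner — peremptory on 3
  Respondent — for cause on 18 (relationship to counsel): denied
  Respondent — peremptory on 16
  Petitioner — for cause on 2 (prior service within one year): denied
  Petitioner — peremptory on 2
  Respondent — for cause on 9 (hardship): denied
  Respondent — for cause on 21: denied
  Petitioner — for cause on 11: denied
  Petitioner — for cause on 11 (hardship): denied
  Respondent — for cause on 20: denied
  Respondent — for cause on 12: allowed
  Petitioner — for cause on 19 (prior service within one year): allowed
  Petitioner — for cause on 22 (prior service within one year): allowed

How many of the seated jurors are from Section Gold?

4

Removed: #2, #3, #12, #16, #17, #19, #22, #23, #26.
Seated jurors 1–12: #1, #4, #5, #6, #7, #8, #9, #10, #11, #13, #14, #15.
Of those, in Section Gold: #4, #6, #10, #15 → 4.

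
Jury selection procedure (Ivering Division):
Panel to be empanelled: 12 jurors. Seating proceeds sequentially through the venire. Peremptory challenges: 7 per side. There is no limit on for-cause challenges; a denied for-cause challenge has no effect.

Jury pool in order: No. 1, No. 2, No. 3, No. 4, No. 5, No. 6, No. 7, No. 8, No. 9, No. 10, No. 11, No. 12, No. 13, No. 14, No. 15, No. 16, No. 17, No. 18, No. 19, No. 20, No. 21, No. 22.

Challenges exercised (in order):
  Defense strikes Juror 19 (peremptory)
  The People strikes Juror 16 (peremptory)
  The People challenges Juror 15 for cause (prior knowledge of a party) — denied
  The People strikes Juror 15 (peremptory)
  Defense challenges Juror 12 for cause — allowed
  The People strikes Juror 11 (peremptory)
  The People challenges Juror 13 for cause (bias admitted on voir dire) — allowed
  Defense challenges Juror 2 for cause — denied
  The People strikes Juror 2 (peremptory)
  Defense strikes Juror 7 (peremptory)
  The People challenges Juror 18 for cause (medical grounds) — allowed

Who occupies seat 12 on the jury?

21

Removed: #2, #7, #11, #12, #13, #15, #16, #18, #19.
Seating in order: seats 1–12 → #1, #3, #4, #5, #6, #8, #9, #10, #14, #17, #20, #21.
So seat 12 is #21.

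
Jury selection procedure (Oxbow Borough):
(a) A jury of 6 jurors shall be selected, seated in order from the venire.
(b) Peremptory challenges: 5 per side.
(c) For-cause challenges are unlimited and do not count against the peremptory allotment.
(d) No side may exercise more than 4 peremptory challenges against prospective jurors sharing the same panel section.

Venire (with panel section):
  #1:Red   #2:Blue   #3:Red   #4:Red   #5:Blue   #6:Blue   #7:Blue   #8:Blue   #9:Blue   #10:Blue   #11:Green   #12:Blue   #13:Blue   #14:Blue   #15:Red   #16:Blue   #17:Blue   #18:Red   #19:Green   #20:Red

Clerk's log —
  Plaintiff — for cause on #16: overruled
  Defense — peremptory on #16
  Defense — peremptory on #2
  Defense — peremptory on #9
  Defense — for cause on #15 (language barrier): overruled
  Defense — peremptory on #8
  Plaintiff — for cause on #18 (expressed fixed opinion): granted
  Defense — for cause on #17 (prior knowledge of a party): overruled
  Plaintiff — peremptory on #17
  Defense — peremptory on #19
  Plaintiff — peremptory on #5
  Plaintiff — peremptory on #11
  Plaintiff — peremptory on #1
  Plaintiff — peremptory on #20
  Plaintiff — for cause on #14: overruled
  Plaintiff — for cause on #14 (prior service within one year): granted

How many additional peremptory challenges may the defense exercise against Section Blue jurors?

0

Defense peremptories so far: #16, #2, #9, #8, #19 — 5 of 5 used, 0 left overall.
Against Section Blue: #16, #2, #9, #8 — 4 used; per-section cap 4 leaves 0.
Binding limit: min(0, 0) = 0.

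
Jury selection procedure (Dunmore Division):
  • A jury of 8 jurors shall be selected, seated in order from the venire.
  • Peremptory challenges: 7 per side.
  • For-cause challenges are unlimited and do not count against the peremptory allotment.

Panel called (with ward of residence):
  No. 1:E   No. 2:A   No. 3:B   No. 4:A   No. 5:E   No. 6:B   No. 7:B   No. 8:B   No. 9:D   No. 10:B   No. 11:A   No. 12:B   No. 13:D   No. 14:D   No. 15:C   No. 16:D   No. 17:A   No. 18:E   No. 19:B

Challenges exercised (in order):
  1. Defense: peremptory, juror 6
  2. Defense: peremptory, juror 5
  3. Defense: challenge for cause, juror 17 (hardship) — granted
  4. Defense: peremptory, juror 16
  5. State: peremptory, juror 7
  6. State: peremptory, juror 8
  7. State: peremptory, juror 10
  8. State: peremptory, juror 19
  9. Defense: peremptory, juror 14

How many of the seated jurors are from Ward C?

Removed: #5, #6, #7, #8, #10, #14, #16, #17, #19.
Seated jurors 1–8: #1, #2, #3, #4, #9, #11, #12, #13.
None of those are in Ward C → 0.

0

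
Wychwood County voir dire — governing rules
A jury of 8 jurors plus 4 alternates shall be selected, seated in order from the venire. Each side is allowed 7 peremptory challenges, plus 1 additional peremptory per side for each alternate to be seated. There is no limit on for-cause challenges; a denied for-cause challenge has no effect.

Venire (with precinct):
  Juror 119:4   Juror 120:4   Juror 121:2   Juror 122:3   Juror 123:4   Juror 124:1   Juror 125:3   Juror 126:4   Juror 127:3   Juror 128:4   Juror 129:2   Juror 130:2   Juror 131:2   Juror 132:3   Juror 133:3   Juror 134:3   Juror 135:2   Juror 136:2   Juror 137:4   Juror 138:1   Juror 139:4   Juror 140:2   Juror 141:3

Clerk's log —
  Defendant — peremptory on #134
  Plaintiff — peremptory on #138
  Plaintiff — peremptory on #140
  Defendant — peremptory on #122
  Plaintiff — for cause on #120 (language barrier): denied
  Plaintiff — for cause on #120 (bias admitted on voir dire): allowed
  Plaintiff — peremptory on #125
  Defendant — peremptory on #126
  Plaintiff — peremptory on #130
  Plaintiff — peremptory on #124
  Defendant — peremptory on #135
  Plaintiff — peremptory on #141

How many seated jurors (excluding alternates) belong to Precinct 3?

2

Removed: #120, #122, #124, #125, #126, #130, #134, #135, #138, #140, #141.
Seated jurors 1–8: #119, #121, #123, #127, #128, #129, #131, #132 (alternates #133, #136, #137, #139 not counted).
Of those, in Precinct 3: #127, #132 → 2.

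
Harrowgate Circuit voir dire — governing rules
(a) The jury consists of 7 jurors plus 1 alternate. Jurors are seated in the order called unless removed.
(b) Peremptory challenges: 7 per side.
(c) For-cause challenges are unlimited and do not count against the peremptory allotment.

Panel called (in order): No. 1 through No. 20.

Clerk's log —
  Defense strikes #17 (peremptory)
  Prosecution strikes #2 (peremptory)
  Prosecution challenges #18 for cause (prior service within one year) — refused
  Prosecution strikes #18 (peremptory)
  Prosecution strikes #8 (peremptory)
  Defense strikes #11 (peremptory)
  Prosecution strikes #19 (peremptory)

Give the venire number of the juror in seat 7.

Removed: #2, #8, #11, #17, #18, #19.
Seating in order: seats 1–7 → #1, #3, #4, #5, #6, #7, #9; alternates → #10.
So seat 7 is #9.

9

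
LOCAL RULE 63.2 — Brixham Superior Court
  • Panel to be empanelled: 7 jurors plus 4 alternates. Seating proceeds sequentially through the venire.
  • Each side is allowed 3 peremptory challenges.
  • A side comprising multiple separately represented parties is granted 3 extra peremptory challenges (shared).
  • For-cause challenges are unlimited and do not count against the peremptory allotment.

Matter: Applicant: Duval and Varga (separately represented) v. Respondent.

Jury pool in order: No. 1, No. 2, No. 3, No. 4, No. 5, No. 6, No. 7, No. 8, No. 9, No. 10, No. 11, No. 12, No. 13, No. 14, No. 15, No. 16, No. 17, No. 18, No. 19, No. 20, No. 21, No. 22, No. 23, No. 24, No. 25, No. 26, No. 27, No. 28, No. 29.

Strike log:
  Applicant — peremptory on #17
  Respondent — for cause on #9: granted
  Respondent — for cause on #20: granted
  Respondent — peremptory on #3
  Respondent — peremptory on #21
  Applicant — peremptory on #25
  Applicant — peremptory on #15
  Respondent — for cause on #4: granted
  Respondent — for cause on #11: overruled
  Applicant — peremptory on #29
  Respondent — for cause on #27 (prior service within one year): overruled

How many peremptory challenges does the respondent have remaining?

1

Respondent allotment: 3.
Respondent peremptories used: #3, #21 — 2 (for-cause on #9, #20, #4, #11, #27 don't count).
Remaining: 3 − 2 = 1.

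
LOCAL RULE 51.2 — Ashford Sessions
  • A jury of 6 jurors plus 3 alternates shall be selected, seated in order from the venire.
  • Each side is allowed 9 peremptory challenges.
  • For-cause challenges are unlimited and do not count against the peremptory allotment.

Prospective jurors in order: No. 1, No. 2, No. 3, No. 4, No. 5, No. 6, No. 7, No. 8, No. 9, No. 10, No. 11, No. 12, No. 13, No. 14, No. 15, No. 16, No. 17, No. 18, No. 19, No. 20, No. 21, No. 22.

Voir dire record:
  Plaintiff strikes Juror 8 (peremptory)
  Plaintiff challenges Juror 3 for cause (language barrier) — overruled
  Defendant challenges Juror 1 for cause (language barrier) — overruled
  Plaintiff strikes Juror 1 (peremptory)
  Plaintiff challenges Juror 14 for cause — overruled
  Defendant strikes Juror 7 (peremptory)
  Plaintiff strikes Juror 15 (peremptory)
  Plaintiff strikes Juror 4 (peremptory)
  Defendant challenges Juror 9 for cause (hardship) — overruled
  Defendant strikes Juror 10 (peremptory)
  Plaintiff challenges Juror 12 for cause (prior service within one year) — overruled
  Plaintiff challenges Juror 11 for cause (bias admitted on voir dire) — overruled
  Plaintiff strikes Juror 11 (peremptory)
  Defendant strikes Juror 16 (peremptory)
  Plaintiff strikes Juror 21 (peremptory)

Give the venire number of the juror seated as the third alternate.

Removed: #1, #4, #7, #8, #10, #11, #15, #16, #21. (#3, #9, #12, #14 stay — for-cause denied.)
Filling seats in venire order through position 9: #2, #3, #5, #6, #9, #12, #13, #14, #17.
So alternate 3 is #17.

17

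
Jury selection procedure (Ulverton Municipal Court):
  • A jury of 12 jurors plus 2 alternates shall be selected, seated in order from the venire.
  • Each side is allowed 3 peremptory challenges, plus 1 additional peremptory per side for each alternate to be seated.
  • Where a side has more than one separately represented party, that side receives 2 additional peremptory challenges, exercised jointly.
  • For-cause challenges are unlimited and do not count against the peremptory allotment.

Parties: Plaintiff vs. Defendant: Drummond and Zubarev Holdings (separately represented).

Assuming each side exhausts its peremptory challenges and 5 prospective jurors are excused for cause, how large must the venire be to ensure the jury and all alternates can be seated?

Seats to fill: 12 + 2 alternates = 14.
Peremptories — Plaintiff: 3 + 1×2 = 5; Defendant: 3 + 1×2 + 2 = 7; total 12.
For-cause removals: 5.
Minimum venire: 14 + 12 + 5 = 31.

31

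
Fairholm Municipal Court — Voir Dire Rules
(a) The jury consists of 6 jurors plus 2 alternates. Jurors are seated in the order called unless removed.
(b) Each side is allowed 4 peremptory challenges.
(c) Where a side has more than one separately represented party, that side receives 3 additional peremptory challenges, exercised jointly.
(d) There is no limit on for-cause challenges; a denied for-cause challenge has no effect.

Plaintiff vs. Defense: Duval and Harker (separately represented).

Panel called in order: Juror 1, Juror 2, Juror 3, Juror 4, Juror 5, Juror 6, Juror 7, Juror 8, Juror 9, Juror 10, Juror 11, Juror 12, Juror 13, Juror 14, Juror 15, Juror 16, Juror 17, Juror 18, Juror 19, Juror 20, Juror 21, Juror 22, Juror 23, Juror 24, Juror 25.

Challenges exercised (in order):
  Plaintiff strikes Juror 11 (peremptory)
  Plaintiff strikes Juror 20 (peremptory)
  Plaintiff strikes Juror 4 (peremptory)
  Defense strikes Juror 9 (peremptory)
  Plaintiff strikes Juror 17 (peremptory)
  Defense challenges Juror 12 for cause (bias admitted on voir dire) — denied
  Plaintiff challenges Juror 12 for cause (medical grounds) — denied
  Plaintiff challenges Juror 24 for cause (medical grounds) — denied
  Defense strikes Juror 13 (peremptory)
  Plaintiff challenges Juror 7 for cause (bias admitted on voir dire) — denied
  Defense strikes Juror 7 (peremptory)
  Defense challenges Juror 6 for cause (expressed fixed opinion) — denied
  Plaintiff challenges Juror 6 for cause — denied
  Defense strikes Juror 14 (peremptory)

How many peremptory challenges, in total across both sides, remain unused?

3

Plaintiff allotment: 4. Defense allotment: 4 base + 3 multi-party = 7.
Plaintiff peremptories used: #11, #20, #4, #17 — 4 (for-cause on #12, #24, #7, #6 don't count).
Defense peremptories used: #9, #13, #7, #14 — 4 (for-cause on #12, #6 don't count).
Remaining: (4 − 4) + (7 − 4) = 3.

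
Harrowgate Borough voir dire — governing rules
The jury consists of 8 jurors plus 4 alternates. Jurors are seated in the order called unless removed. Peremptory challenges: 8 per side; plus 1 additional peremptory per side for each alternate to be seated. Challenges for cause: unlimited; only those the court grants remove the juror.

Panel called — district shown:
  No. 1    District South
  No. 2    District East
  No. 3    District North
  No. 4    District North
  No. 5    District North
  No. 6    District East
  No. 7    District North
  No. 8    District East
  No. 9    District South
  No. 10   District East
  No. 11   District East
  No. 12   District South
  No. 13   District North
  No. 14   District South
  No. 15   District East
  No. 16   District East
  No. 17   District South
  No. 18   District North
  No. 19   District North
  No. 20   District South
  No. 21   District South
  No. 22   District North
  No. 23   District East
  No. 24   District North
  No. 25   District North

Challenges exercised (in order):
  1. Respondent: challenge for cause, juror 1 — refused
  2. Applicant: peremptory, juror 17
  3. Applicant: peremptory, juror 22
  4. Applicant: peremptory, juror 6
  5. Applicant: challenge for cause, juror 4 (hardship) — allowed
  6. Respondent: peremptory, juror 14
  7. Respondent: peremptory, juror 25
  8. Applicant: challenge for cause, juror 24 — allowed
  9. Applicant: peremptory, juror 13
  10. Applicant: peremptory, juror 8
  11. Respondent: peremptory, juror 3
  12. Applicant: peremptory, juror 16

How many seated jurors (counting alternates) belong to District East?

4

Removed: #3, #4, #6, #8, #13, #14, #16, #17, #22, #24, #25.
Seated (12 incl. alternates): #1, #2, #5, #7, #9, #10, #11, #12, #15, #18, #19, #20.
Of those, in District East: #2, #10, #11, #15 → 4.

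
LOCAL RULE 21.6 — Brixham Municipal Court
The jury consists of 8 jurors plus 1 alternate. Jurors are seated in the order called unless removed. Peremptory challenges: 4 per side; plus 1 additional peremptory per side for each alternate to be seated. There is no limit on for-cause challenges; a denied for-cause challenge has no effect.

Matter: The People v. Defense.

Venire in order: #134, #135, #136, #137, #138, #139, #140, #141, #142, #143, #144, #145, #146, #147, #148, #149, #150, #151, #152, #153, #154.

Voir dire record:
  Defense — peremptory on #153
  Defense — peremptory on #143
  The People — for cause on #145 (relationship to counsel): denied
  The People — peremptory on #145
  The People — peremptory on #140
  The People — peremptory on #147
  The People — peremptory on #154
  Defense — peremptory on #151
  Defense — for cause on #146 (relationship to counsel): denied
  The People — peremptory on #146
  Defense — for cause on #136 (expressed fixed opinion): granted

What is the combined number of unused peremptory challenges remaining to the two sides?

The People allotment: 4 base + 1 × 1 alternate = 5. Defense allotment: 4 base + 1 × 1 alternate = 5.
The People peremptories used: #145, #140, #147, #154, #146 — 5 (the for-cause on #145 doesn't count).
Defense peremptories used: #153, #143, #151 — 3 (for-cause on #146, #136 don't count).
Remaining: (5 − 5) + (5 − 3) = 2.

2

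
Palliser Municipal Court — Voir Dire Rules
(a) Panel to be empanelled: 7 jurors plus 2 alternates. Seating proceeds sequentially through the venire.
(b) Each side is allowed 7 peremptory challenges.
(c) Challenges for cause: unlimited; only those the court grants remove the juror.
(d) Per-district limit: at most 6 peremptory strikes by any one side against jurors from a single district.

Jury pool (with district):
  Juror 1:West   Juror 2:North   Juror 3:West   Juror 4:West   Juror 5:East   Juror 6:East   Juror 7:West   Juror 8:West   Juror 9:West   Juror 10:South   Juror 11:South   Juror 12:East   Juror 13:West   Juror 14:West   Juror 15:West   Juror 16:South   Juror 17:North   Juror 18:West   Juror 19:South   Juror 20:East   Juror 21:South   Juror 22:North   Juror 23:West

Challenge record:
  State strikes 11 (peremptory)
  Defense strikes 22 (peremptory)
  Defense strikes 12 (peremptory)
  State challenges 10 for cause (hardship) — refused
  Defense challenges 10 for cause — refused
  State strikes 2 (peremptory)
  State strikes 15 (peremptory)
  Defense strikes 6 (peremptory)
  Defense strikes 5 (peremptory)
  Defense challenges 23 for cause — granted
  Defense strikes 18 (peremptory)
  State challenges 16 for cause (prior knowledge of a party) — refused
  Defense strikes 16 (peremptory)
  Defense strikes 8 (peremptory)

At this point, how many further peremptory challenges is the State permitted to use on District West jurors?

4

State peremptories so far: #11, #2, #15 — 3 of 7 used, 4 left overall.
Against District West: #15 — 1 used; per-district cap 6 leaves 5.
Binding limit: min(4, 5) = 4.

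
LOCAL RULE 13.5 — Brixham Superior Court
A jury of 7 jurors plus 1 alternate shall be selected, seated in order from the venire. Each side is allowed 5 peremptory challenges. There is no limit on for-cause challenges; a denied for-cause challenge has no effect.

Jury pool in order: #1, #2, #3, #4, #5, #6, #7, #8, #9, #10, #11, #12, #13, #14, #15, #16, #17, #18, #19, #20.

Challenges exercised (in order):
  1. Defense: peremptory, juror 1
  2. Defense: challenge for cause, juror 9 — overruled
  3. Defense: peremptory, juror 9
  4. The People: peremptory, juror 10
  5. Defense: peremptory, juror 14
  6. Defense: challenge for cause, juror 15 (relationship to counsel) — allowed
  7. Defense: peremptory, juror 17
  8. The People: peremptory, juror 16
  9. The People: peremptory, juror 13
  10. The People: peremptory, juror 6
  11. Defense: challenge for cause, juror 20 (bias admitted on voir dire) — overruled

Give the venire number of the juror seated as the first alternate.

12

Removed: #1, #6, #9, #10, #13, #14, #15, #16, #17. (#20 stays — for-cause denied.)
Seating in order: seats 1–7 → #2, #3, #4, #5, #7, #8, #11; alternates → #12.
So alternate 1 is #12.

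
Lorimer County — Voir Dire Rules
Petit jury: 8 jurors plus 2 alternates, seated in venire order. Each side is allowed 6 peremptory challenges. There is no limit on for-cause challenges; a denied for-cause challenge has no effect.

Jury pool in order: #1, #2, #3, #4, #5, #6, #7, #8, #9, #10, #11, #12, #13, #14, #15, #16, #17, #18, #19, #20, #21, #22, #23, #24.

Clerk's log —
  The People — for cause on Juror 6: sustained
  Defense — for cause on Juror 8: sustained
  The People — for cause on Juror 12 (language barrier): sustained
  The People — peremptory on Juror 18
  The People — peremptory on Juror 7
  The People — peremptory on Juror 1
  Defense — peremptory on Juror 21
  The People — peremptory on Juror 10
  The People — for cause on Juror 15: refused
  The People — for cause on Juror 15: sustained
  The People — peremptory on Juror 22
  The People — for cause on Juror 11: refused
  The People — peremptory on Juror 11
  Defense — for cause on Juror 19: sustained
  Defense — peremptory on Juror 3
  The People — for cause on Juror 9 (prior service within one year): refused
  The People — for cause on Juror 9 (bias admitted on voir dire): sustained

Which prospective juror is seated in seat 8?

Removed: #1, #3, #6, #7, #8, #9, #10, #11, #12, #15, #18, #19, #21, #22.
Seating in order: seats 1–8 → #2, #4, #5, #13, #14, #16, #17, #20; alternates → #23, #24.
So seat 8 is #20.

20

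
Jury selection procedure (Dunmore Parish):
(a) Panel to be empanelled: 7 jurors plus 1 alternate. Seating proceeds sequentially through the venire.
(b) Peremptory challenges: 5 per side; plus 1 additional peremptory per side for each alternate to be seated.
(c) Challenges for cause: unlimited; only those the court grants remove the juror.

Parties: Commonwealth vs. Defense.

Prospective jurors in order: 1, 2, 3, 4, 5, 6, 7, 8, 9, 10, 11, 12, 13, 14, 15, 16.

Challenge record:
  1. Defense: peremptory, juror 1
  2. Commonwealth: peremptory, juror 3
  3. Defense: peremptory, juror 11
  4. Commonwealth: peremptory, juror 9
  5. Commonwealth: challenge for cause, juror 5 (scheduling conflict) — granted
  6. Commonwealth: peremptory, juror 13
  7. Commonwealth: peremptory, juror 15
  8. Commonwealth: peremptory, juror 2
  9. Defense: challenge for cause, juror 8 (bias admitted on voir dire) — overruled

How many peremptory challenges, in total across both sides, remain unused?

5

Commonwealth allotment: 5 base + 1 × 1 alternate = 6. Defense allotment: 5 base + 1 × 1 alternate = 6.
Commonwealth peremptories used: #3, #9, #13, #15, #2 — 5 (the for-cause on #5 doesn't count).
Defense peremptories used: #1, #11 — 2 (the for-cause on #8 doesn't count).
Remaining: (6 − 5) + (6 − 2) = 5.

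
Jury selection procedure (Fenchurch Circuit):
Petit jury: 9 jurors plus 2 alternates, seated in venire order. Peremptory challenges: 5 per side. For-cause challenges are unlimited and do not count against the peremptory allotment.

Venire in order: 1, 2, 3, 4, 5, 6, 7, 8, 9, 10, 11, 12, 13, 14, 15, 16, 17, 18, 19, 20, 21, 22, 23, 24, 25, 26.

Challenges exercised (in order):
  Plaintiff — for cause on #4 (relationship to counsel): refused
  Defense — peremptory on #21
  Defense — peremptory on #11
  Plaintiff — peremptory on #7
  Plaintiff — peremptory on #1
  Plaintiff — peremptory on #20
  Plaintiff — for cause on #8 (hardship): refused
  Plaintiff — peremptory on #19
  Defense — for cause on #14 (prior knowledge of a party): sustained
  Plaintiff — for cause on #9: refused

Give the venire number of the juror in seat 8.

10

Removed: #1, #7, #11, #14, #19, #20, #21. (#4, #8, #9 stay — for-cause denied.)
Filling seats in venire order through position 8: #2, #3, #4, #5, #6, #8, #9, #10.
So seat 8 is #10.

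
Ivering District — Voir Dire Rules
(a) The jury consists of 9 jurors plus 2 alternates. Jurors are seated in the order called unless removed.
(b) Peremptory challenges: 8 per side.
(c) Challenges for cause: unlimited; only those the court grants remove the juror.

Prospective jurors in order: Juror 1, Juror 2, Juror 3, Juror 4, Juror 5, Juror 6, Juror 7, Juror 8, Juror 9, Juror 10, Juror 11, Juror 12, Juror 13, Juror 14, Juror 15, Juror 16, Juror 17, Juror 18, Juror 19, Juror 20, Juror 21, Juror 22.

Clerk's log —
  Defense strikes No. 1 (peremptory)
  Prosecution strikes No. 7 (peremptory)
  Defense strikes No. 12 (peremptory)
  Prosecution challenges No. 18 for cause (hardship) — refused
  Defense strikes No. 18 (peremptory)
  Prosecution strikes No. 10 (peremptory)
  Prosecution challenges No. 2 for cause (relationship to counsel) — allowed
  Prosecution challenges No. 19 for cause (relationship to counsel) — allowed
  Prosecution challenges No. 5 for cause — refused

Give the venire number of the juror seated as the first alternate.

15

Removed: #1, #2, #7, #10, #12, #18, #19. (#5 stays — for-cause denied.)
Filling seats in venire order through position 10: #3, #4, #5, #6, #8, #9, #11, #13, #14, #15.
So alternate 1 is #15.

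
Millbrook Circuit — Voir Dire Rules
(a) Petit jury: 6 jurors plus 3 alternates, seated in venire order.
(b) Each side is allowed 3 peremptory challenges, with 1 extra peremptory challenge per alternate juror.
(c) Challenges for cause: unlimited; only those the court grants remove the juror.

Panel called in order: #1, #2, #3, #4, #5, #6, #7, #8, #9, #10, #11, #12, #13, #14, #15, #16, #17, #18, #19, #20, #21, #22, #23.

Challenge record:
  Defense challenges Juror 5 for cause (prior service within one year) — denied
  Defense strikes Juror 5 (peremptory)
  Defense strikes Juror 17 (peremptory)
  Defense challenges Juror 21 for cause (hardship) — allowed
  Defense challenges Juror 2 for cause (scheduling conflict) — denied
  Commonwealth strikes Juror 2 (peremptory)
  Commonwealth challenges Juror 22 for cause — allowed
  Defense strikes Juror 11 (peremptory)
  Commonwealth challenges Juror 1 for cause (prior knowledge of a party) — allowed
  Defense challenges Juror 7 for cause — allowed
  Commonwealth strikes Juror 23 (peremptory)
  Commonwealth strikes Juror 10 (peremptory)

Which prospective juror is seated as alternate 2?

Removed: #1, #2, #5, #7, #10, #11, #17, #21, #22, #23.
Seating in order: seats 1–6 → #3, #4, #6, #8, #9, #12; alternates → #13, #14, #15.
So alternate 2 is #14.

14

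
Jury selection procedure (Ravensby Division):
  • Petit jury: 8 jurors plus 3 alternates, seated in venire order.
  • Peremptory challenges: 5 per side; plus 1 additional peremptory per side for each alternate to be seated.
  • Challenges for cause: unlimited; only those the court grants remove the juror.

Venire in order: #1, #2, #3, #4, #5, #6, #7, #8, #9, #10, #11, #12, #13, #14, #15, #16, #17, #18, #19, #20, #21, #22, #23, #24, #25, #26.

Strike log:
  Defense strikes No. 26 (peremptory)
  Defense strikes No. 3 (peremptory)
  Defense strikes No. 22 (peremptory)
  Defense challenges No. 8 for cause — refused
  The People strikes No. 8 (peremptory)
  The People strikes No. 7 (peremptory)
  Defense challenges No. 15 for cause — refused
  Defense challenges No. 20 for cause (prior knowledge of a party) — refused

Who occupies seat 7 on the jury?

Removed: #3, #7, #8, #22, #26. (#15, #20 stay — for-cause denied.)
Seating in order: seats 1–8 → #1, #2, #4, #5, #6, #9, #10, #11; alternates → #12, #13, #14.
So seat 7 is #10.

10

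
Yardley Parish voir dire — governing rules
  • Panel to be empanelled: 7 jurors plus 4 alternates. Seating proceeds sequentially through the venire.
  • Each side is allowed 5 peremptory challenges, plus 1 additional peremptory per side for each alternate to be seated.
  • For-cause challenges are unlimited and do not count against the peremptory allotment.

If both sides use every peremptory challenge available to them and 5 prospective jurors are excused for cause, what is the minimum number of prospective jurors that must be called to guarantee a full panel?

Seats to fill: 7 + 4 alternates = 11.
Peremptories: 5 + 1×4 = 9 per side × 2 sides = 18.
For-cause removals: 5.
Minimum venire: 11 + 18 + 5 = 34.

34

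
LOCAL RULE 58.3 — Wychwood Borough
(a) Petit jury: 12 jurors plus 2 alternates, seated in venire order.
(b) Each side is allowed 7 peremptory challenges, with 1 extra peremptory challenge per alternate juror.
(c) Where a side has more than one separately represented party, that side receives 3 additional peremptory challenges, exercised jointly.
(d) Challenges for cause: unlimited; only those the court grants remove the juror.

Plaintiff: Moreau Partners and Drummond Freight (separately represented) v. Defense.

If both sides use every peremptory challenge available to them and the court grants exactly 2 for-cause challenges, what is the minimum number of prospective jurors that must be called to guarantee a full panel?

Seats to fill: 12 + 2 alternates = 14.
Peremptories — Plaintiff: 7 + 1×2 + 3 = 12; Defense: 7 + 1×2 = 9; total 21.
For-cause removals: 2.
Minimum venire: 14 + 21 + 2 = 37.

37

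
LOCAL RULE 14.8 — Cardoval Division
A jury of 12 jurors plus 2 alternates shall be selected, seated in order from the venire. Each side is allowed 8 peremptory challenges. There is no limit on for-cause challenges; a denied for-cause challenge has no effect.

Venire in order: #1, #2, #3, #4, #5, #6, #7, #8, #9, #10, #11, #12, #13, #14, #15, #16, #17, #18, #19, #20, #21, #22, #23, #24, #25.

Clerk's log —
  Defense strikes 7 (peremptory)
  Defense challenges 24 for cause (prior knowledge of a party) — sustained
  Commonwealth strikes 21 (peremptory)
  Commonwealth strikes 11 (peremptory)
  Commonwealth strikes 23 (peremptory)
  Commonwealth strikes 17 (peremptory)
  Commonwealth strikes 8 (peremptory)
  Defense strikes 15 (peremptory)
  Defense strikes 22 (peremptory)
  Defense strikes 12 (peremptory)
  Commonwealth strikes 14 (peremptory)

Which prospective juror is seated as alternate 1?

Removed: #7, #8, #11, #12, #14, #15, #17, #21, #22, #23, #24.
Seating in order: seats 1–12 → #1, #2, #3, #4, #5, #6, #9, #10, #13, #16, #18, #19; alternates → #20, #25.
So alternate 1 is #20.

20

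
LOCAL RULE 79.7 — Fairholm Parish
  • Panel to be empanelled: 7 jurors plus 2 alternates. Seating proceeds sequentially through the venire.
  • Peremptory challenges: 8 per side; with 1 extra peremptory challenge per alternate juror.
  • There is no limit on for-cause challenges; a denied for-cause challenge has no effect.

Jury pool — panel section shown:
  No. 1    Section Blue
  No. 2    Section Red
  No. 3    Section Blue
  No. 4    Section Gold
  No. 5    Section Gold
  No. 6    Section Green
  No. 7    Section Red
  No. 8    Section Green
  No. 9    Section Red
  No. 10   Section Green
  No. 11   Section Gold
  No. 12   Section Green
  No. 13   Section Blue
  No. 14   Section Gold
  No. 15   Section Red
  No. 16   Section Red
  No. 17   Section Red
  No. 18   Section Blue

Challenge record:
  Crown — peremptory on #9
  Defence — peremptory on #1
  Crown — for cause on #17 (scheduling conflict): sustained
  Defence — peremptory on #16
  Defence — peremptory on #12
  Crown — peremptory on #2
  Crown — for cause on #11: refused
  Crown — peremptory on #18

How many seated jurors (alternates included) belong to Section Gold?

3

Removed: #1, #2, #9, #12, #16, #17, #18.
Seated (9 incl. alternates): #3, #4, #5, #6, #7, #8, #10, #11, #13.
Of those, in Section Gold: #4, #5, #11 → 3.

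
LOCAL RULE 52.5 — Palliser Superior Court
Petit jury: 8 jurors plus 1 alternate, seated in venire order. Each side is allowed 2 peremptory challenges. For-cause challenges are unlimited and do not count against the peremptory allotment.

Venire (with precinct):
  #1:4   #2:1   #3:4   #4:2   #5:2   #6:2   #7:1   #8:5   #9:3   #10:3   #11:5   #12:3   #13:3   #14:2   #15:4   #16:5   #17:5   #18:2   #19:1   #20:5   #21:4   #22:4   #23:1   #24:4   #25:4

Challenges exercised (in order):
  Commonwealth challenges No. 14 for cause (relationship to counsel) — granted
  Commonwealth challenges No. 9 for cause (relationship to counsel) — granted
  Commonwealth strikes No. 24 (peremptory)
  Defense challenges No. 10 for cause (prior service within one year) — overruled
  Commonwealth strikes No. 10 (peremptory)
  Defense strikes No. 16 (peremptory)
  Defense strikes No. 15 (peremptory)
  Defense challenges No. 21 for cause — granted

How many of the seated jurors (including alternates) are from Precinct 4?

2

Removed: #9, #10, #14, #15, #16, #21, #24.
Seated (9 incl. alternates): #1, #2, #3, #4, #5, #6, #7, #8, #11.
Of those, in Precinct 4: #1, #3 → 2.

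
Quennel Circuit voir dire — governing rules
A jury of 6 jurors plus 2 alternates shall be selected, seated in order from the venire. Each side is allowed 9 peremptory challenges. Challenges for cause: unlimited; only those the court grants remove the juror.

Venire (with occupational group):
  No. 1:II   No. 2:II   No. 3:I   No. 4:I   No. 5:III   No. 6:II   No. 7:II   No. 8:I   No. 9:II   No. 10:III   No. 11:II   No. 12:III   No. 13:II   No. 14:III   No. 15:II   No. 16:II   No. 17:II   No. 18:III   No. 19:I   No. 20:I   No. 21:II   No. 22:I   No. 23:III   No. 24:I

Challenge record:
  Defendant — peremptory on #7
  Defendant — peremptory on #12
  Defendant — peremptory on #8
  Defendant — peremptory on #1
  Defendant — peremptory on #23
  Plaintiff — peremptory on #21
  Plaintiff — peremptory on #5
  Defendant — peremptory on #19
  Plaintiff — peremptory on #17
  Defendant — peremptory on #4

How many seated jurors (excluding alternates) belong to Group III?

1

Removed: #1, #4, #5, #7, #8, #12, #17, #19, #21, #23.
Seated jurors 1–6: #2, #3, #6, #9, #10, #11 (alternates #13, #14 not counted).
Of those, in Group III: #10 → 1.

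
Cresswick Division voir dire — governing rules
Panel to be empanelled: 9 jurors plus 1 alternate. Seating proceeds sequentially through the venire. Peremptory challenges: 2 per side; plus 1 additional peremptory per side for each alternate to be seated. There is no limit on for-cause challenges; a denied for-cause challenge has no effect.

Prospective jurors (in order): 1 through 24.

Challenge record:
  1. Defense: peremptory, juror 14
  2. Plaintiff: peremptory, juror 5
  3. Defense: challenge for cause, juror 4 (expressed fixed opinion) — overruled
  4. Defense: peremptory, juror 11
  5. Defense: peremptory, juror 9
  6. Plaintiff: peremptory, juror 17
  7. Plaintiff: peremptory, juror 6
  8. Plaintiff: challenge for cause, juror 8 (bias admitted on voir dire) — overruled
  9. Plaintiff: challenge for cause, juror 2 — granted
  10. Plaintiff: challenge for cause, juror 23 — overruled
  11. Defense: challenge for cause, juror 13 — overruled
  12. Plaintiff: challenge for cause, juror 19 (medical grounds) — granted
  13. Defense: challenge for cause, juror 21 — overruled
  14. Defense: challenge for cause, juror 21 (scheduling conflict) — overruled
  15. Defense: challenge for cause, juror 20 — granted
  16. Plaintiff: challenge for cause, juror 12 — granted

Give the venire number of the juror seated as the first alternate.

18

Removed: #2, #5, #6, #9, #11, #12, #14, #17, #19, #20. (#4, #8, #13, #21, #23 stay — for-cause denied.)
Seating in order: seats 1–9 → #1, #3, #4, #7, #8, #10, #13, #15, #16; alternates → #18.
So alternate 1 is #18.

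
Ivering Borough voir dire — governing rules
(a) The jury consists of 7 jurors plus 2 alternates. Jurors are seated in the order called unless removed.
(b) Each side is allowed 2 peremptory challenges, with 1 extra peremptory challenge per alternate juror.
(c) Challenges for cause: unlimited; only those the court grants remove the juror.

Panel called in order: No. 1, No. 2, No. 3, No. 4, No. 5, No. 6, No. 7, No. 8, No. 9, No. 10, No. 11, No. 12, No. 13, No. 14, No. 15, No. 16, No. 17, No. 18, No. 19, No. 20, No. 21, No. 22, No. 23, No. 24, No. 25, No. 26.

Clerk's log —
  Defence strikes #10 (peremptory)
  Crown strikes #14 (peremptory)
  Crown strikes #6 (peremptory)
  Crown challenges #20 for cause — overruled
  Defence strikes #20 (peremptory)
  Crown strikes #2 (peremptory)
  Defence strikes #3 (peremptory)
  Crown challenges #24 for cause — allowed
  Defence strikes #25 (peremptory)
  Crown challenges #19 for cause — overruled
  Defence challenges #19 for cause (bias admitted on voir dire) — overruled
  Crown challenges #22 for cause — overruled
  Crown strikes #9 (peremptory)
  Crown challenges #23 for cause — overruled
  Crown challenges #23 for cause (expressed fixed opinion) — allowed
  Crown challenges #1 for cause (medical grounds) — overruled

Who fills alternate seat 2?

Removed: #2, #3, #6, #9, #10, #14, #20, #23, #24, #25. (#1, #19, #22 stay — for-cause denied.)
Seating in order: seats 1–7 → #1, #4, #5, #7, #8, #11, #12; alternates → #13, #15.
So alternate 2 is #15.

15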